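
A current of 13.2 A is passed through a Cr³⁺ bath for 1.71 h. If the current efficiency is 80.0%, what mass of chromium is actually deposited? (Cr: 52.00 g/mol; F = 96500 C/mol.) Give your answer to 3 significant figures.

11.7 g

Q = 13.2 × 6156 = 81260 C
n(e⁻) = 81260 / 96500 = 0.8421 mol
Cr³⁺ + 3e⁻ → Cr, so theoretical m(Cr) = 0.2807 × 52.00 = 14.60 g
Actual mass = 80.0% × 14.60 = 11.7 g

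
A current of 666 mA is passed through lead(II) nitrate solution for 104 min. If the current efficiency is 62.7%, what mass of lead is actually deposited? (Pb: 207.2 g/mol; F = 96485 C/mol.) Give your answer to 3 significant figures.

2.80 g

Q = 0.666 × 6240 = 4156 C
n(e⁻) = 4156 / 96485 = 0.04307 mol
Pb²⁺ + 2e⁻ → Pb, so theoretical m(Pb) = 0.02154 × 207.2 = 4.463 g
Actual mass = 62.7% × 4.463 = 2.80 g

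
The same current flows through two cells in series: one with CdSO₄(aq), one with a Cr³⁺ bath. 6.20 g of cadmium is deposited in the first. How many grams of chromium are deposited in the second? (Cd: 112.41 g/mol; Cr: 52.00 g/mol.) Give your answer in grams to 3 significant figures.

1.91 g

n(Cd) = 6.20 / 112.41 = 0.05516 mol
Cd²⁺ + 2e⁻ → Cd, so n(e⁻) = 2 × 0.05516 = 0.1103 mol
Since the cells are in series, n(e⁻) in the Cr cell is also 0.1103 mol.
Cr³⁺ + 3e⁻ → Cr, so n(Cr) = 0.1103 / 3 = 0.03677 mol
m(Cr) = 0.03677 × 52.00 = 1.91 g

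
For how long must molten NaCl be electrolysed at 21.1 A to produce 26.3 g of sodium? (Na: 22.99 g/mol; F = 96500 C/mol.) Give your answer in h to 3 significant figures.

1.45 h

n(Na) = 26.3 / 22.99 = 1.144 mol
Na⁺ + e⁻ → Na, so n(e⁻) = 1.144 mol
Q = 1.144 × 96500 = 1.104×10^5 C
t = Q / I = 1.104×10^5 / 21.1 = 5232 s = 1.45 h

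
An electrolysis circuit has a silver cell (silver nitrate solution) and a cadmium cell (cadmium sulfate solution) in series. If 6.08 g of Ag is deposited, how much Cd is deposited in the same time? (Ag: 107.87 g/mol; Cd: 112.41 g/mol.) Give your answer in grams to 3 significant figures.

3.17 g

n(Ag) = 6.08 / 107.87 = 0.05636 mol
Ag⁺ + e⁻ → Ag, so n(e⁻) = 0.05636 mol
The cells are in series, so the same charge (and hence the same n(e⁻) = 0.05636 mol) passes through both.
Cd²⁺ + 2e⁻ → Cd, so n(Cd) = 0.05636 / 2 = 0.02818 mol
m(Cd) = 0.02818 × 112.41 = 3.17 g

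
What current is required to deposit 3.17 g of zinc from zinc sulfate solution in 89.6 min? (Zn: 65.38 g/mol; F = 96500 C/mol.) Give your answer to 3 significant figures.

1.74 A

n(Zn) = 3.17 / 65.38 = 0.04849 mol
Zn²⁺ + 2e⁻ → Zn, so n(e⁻) = 2 × 0.04849 = 0.09698 mol
Q = 0.09698 × 96500 = 9359 C
I = Q / t = 9359 / 5376 s = 1.74 A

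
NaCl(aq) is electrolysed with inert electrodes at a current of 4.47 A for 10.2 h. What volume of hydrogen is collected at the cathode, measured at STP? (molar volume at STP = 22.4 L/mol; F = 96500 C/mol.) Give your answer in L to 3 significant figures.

19.1 L

Charge passed = 4.47 × 36720 = 1.641×10^5 C
n(e⁻) = Q/F = 1.641×10^5/96500 = 1.701 mol
2H⁺ + 2e⁻ → H₂, so n(H₂) = 1.701 / 2 = 0.8505 mol
V = 0.8505 × 22.4 = 19.05 L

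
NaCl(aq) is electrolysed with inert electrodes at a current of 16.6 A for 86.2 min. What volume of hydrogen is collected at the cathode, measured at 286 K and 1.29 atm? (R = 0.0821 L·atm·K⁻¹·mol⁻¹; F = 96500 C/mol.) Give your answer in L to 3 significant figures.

8.10 L

Charge passed = 16.6 × 5172 = 85860 C
n(e⁻) = Q/F = 85860/96500 = 0.8897 mol
2H⁺ + 2e⁻ → H₂, so n(H₂) = 0.8897 / 2 = 0.4449 mol
V = nRT/P = 0.4449 × 0.0821 × 286 / 1.29 = 8.098 L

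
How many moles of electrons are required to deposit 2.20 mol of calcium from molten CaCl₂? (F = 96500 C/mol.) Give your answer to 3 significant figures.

Ca²⁺ + 2e⁻ → Ca, so n(e⁻) = 2 × 2.20 = 4.400 mol

4.40 mol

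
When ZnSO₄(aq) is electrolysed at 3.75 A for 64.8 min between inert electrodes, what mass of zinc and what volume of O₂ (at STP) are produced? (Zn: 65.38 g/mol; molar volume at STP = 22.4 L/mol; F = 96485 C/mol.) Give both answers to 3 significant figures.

4.94 g Zn; 0.846 L O₂

Q = 3.75 × 3888 = 14580 C; n(e⁻) = 14580 / 96485 = 0.1511 mol
Cathode: Zn²⁺ + 2e⁻ → Zn → n(Zn) = 0.1511/2 = 0.07555 mol → 4.94 g
Anode: 2H₂O → O₂ + 4H⁺ + 4e⁻ → n(O₂) = 0.1511/4 = 0.03778 mol → 0.846 L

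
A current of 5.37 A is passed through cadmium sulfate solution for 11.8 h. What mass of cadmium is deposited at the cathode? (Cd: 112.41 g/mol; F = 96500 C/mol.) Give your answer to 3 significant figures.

133 g

Q = It = 5.37 × 42480 = 2.281×10^5 C
Moles of electrons = 2.281×10^5 / 96500 = 2.364 mol
Cd²⁺ + 2e⁻ → Cd, so n(Cd) = 2.364 / 2 = 1.182 mol
m = 1.182 × 112.41 = 133 g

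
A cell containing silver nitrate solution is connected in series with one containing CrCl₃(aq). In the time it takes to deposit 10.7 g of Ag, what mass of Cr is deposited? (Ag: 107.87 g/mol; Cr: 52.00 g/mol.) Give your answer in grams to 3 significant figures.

n(Ag) = 10.7 / 107.87 = 0.09919 mol
Ag⁺ + e⁻ → Ag, so n(e⁻) = 0.09919 mol
The cells are in series, so the same charge (and hence the same n(e⁻) = 0.09919 mol) passes through both.
Cr³⁺ + 3e⁻ → Cr, so n(Cr) = 0.09919 / 3 = 0.03306 mol
m(Cr) = 0.03306 × 52.00 = 1.72 g

1.72 g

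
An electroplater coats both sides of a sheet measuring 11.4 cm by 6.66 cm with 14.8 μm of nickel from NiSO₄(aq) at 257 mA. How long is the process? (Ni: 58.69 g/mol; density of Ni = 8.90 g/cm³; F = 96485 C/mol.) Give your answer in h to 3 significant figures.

7.11 h

Plated area = 2 × 11.4 × 6.66 = 151.8 cm²
Volume = 151.8 × 14.8×10⁻⁴ cm = 0.2247 cm³
m(Ni) = 0.2247 × 8.90 = 2.000 g
n(Ni) = 2.000 / 58.69 = 0.03408 mol; n(e⁻) = 2 × 0.03408 = 0.06816 mol
Q = 0.06816 × 96485 = 6576 C
t = 6576 / 0.257 = 25590 s = 7.11 h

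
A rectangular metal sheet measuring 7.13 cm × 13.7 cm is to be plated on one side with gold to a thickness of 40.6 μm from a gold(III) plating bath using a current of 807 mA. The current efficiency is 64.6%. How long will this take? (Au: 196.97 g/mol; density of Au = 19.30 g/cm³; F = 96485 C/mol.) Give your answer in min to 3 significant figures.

360 min

Plated area = 7.13 × 13.7 = 97.68 cm²
Volume = 97.68 × 40.6×10⁻⁴ cm = 0.3966 cm³
m(Au) = 0.3966 × 19.30 = 7.654 g
n(Au) = 7.654 / 196.97 = 0.03886 mol; n(e⁻) = 3 × 0.03886 = 0.1166 mol
Q = 0.1166 × 96485 / 0.646 = 17420 C
t = 17420 / 0.807 = 21590 s = 360 min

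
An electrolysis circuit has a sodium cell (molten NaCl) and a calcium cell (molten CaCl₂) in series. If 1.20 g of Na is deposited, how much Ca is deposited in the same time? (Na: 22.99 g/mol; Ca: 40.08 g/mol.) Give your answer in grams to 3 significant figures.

n(Na) = 1.20 / 22.99 = 0.05220 mol
Na⁺ + e⁻ → Na, so n(e⁻) = 0.05220 mol
The cells are in series, so the same charge (and hence the same n(e⁻) = 0.05220 mol) passes through both.
Ca²⁺ + 2e⁻ → Ca, so n(Ca) = 0.05220 / 2 = 0.02610 mol
m(Ca) = 0.02610 × 40.08 = 1.05 g

1.05 g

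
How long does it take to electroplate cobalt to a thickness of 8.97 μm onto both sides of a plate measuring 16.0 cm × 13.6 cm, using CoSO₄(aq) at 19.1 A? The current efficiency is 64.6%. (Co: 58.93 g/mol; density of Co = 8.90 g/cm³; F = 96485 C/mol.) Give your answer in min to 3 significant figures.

15.4 min

Plated area = 2 × 16.0 × 13.6 = 435.2 cm²
Volume = 435.2 × 8.97×10⁻⁴ cm = 0.3904 cm³
m(Co) = 0.3904 × 8.90 = 3.475 g
n(Co) = 3.475 / 58.93 = 0.05897 mol; n(e⁻) = 2 × 0.05897 = 0.1179 mol
Q = 0.1179 × 96485 / 0.646 = 17610 C
t = 17610 / 19.1 = 922.0 s = 15.4 min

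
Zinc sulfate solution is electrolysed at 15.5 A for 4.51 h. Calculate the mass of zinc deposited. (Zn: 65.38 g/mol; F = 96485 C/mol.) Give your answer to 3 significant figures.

Charge passed = 15.5 × 16236 = 2.517×10^5 C
n(e⁻) = 2.517×10^5 / 96485 = 2.609 mol
Zn²⁺ + 2e⁻ → Zn, so n(Zn) = 2.609 / 2 = 1.305 mol
m = 1.305 × 65.38 = 85.3 g

85.3 g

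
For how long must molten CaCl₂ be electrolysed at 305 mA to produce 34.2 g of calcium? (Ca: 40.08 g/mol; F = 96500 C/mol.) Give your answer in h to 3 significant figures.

n(Ca) = 34.2 / 40.08 = 0.8533 mol
Ca²⁺ + 2e⁻ → Ca, so n(e⁻) = 2 × 0.8533 = 1.707 mol
Q = 1.707 × 96500 = 1.647×10^5 C
t = Q / I = 1.647×10^5 / 0.305 = 5.400×10^5 s = 150 h

150 h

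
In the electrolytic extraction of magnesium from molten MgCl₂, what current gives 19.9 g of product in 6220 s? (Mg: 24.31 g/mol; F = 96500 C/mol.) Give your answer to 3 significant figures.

25.4 A

n(Mg) = 19.9 / 24.31 = 0.8186 mol
Mg²⁺ + 2e⁻ → Mg, so n(e⁻) = 2 × 0.8186 = 1.637 mol
Q = 1.637 × 96500 = 1.580×10^5 C
I = Q / t = 1.580×10^5 / 6220 s = 25.4 A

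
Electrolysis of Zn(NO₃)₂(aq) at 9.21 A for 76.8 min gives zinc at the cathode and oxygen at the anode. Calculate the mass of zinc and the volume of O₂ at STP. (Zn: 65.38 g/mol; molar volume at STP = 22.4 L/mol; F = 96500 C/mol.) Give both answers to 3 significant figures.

14.4 g Zn; 2.46 L O₂

Q = 9.21 × 4608 = 42440 C; n(e⁻) = 42440 / 96500 = 0.4398 mol
Cathode: Zn²⁺ + 2e⁻ → Zn → n(Zn) = 0.4398/2 = 0.2199 mol → 14.4 g
Anode: 2H₂O → O₂ + 4H⁺ + 4e⁻ → n(O₂) = 0.4398/4 = 0.1100 mol → 2.46 L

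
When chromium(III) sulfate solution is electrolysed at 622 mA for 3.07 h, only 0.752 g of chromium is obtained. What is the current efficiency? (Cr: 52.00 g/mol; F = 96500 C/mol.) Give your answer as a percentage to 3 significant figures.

60.9%

Q = 0.622 × 11052 = 6874 C
n(e⁻) = 6874 / 96500 = 0.07123 mol
Cr³⁺ + 3e⁻ → Cr, so theoretical n(Cr) = 0.02374 mol → 1.234 g
Efficiency = 0.752 / 1.234 = 0.6094 = 60.9%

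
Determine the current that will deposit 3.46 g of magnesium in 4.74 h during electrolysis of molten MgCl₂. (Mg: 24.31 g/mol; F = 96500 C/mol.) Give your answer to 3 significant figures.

n(Mg) = 3.46 / 24.31 = 0.1423 mol
Mg²⁺ + 2e⁻ → Mg, so n(e⁻) = 2 × 0.1423 = 0.2846 mol
Q = 0.2846 × 96500 = 27460 C
I = Q / t = 27460 / 17064 s = 1.61 A

1.61 A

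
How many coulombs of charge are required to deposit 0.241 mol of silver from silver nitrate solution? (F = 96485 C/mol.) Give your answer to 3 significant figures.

Ag⁺ + e⁻ → Ag, so n(e⁻) = 1 × 0.241 = 0.2410 mol
Q = 0.2410 × 96485 = 23250 C

23300 C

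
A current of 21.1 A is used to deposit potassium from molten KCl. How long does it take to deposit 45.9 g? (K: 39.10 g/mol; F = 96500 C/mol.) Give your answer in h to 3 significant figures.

n(K) = 45.9 / 39.10 = 1.174 mol
K⁺ + e⁻ → K, so n(e⁻) = 1.174 mol
Q = 1.174 × 96500 = 1.133×10^5 C
t = Q / I = 1.133×10^5 / 21.1 = 5370 s = 1.49 h

1.49 h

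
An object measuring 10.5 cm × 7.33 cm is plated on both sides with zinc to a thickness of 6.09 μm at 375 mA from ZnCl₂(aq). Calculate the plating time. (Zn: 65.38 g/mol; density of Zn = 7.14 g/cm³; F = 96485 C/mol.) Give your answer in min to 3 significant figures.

Plated area = 2 × 10.5 × 7.33 = 153.9 cm²
Volume = 153.9 × 6.09×10⁻⁴ cm = 0.09373 cm³
m(Zn) = 0.09373 × 7.14 = 0.6692 g
n(Zn) = 0.6692 / 65.38 = 0.01024 mol; n(e⁻) = 2 × 0.01024 = 0.02048 mol
Q = 0.02048 × 96485 = 1976 C
t = 1976 / 0.375 = 5269 s = 87.8 min

87.8 min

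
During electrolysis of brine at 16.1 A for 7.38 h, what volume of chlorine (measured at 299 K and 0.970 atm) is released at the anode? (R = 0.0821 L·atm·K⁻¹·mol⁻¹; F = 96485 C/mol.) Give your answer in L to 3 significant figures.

56.1 L

Q = 16.1 A × 26568 s = 4.277×10^5 C
Moles of electrons = 4.277×10^5 / 96485 = 4.433 mol
2Cl⁻ → Cl₂ + 2e⁻, so n(Cl₂) = 4.433 / 2 = 2.217 mol
V = nRT/P = 2.217 × 0.0821 × 299 / 0.970 = 56.11 L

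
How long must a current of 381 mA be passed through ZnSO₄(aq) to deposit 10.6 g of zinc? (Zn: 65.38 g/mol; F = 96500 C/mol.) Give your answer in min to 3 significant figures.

n(Zn) = 10.6 / 65.38 = 0.1621 mol
Zn²⁺ + 2e⁻ → Zn, so n(e⁻) = 2 × 0.1621 = 0.3242 mol
Q = 0.3242 × 96500 = 31290 C
t = Q / I = 31290 / 0.381 = 82130 s = 1370 min

1370 min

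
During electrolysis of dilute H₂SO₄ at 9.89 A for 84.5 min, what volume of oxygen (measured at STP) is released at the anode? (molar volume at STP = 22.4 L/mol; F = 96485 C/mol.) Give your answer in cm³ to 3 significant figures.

Q = It = 9.89 × 5070 = 50140 C
Moles of electrons = 50140 / 96485 = 0.5197 mol
2H₂O → O₂ + 4H⁺ + 4e⁻, so n(O₂) = 0.5197 / 4 = 0.1299 mol
V = 0.1299 × 22.4 = 2.910 L
= 2910 cm³

2910 cm³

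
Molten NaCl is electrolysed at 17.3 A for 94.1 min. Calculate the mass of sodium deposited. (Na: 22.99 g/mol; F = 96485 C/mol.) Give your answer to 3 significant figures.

23.3 g

Q = 17.3 A × 5646 s = 97680 C
n(e⁻) = 97680 / 96485 = 1.012 mol
Na⁺ + e⁻ → Na, so n(Na) = 1.012 mol
m = 1.012 × 22.99 = 23.3 g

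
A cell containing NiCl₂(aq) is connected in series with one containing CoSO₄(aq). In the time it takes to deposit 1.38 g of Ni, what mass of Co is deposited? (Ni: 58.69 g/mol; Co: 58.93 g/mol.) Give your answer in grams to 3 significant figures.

1.39 g

n(Ni) = 1.38 / 58.69 = 0.02351 mol
Ni²⁺ + 2e⁻ → Ni, so n(e⁻) = 2 × 0.02351 = 0.04702 mol
The cells are in series, so the same charge (and hence the same n(e⁻) = 0.04702 mol) passes through both.
Co²⁺ + 2e⁻ → Co, so n(Co) = 0.04702 / 2 = 0.02351 mol
m(Co) = 0.02351 × 58.93 = 1.39 g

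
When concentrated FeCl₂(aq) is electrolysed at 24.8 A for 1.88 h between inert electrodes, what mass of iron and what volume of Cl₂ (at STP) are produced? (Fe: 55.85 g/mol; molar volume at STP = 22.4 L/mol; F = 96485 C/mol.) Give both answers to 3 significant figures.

48.6 g Fe; 19.5 L Cl₂

Q = 24.8 × 6768 = 1.678×10^5 C; n(e⁻) = 1.678×10^5 / 96485 = 1.739 mol
Cathode: Fe²⁺ + 2e⁻ → Fe → n(Fe) = 1.739/2 = 0.8695 mol → 48.6 g
Anode: 2Cl⁻ → Cl₂ + 2e⁻ → n(Cl₂) = 1.739/2 = 0.8695 mol → 19.5 L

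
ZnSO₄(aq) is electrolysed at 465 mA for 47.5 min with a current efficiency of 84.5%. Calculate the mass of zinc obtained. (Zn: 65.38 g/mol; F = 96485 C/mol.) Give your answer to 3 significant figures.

0.379 g

Q = 0.465 × 2850 = 1325 C
n(e⁻) = 1325 / 96485 = 0.01373 mol
Zn²⁺ + 2e⁻ → Zn, so theoretical m(Zn) = 0.006865 × 65.38 = 0.4488 g
Actual mass = 84.5% × 0.4488 = 0.379 g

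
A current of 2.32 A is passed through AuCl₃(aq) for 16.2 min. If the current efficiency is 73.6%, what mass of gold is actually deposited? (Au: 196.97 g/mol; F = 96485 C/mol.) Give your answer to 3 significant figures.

1.13 g

Q = 2.32 × 972 = 2255 C
n(e⁻) = 2255 / 96485 = 0.02337 mol
Au³⁺ + 3e⁻ → Au, so theoretical m(Au) = 0.007790 × 196.97 = 1.534 g
Actual mass = 73.6% × 1.534 = 1.13 g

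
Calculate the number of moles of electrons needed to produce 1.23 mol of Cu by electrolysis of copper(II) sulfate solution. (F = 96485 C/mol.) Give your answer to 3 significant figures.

Cu²⁺ + 2e⁻ → Cu, so n(e⁻) = 2 × 1.23 = 2.460 mol

2.46 mol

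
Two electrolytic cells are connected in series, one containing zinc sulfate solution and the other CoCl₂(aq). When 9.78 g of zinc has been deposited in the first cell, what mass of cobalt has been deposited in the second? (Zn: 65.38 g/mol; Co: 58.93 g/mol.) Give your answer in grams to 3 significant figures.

8.82 g

n(Zn) = 9.78 / 65.38 = 0.1496 mol
Zn²⁺ + 2e⁻ → Zn, so n(e⁻) = 2 × 0.1496 = 0.2992 mol
The cells are in series, so the same charge (and hence the same n(e⁻) = 0.2992 mol) passes through both.
Co²⁺ + 2e⁻ → Co, so n(Co) = 0.2992 / 2 = 0.1496 mol
m(Co) = 0.1496 × 58.93 = 8.82 g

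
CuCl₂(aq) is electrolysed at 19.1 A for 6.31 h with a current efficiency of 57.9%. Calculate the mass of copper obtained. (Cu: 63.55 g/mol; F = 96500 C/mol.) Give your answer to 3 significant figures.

82.7 g

Q = 19.1 × 22716 = 4.339×10^5 C
n(e⁻) = 4.339×10^5 / 96500 = 4.496 mol
Cu²⁺ + 2e⁻ → Cu, so theoretical m(Cu) = 2.248 × 63.55 = 142.9 g
Actual mass = 57.9% × 142.9 = 82.7 g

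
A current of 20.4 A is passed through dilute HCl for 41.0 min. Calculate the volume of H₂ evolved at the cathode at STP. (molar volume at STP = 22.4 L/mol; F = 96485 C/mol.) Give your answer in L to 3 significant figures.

Charge passed = 20.4 × 2460 = 50180 C
n(e⁻) = 50180 / 96485 = 0.5201 mol
2H⁺ + 2e⁻ → H₂, so n(H₂) = 0.5201 / 2 = 0.2601 mol
V = 0.2601 × 22.4 = 5.826 L

5.83 L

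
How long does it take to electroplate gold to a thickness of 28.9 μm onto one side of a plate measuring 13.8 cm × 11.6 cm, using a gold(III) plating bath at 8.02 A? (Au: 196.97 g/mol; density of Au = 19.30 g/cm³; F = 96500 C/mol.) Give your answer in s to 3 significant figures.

1640 s

Plated area = 13.8 × 11.6 = 160.1 cm²
Volume = 160.1 × 28.9×10⁻⁴ cm = 0.4627 cm³
m(Au) = 0.4627 × 19.30 = 8.930 g
n(Au) = 8.930 / 196.97 = 0.04534 mol; n(e⁻) = 3 × 0.04534 = 0.1360 mol
Q = 0.1360 × 96500 = 13120 C
t = 13120 / 8.02 = 1636 s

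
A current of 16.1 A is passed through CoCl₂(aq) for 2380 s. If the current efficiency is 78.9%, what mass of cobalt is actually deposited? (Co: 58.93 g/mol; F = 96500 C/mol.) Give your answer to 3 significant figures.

Q = 16.1 × 2380 = 38320 C
n(e⁻) = 38320 / 96500 = 0.3971 mol
Co²⁺ + 2e⁻ → Co, so theoretical m(Co) = 0.1986 × 58.93 = 11.70 g
Actual mass = 78.9% × 11.70 = 9.23 g

9.23 g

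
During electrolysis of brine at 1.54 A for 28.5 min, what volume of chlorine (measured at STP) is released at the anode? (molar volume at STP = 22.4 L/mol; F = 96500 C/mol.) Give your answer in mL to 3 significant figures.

Q = It = 1.54 × 1710 = 2633 C
n(e⁻) = Q/F = 2633/96500 = 0.02728 mol
2Cl⁻ → Cl₂ + 2e⁻, so n(Cl₂) = 0.02728 / 2 = 0.01364 mol
V = 0.01364 × 22.4 = 0.3055 L
= 306 mL

306 mL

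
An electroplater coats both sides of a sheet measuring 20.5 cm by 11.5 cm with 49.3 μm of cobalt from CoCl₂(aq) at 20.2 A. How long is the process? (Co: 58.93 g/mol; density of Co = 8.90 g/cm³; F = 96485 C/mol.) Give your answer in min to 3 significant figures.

Plated area = 2 × 20.5 × 11.5 = 471.5 cm²
Volume = 471.5 × 49.3×10⁻⁴ cm = 2.324 cm³
m(Co) = 2.324 × 8.90 = 20.68 g
n(Co) = 20.68 / 58.93 = 0.3509 mol; n(e⁻) = 2 × 0.3509 = 0.7018 mol
Q = 0.7018 × 96485 = 67710 C
t = 67710 / 20.2 = 3352 s = 55.9 min

55.9 min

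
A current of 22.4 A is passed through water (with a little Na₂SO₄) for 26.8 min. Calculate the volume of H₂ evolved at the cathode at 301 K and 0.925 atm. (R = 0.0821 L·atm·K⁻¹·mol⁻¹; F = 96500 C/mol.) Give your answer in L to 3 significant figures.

4.99 L

Charge passed = 22.4 × 1608 = 36020 C
Moles of electrons = 36020 / 96500 = 0.3733 mol
2H⁺ + 2e⁻ → H₂, so n(H₂) = 0.3733 / 2 = 0.1867 mol
V = nRT/P = 0.1867 × 0.0821 × 301 / 0.925 = 4.988 L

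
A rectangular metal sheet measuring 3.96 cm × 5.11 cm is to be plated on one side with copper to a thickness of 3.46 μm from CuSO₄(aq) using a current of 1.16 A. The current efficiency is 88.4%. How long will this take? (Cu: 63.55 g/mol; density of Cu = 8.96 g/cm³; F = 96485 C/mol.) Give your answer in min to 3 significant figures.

3.10 min

Plated area = 3.96 × 5.11 = 20.24 cm²
Volume = 20.24 × 3.46×10⁻⁴ cm = 0.007003 cm³
m(Cu) = 0.007003 × 8.96 = 0.06275 g
n(Cu) = 0.06275 / 63.55 = 9.874×10^-4 mol; n(e⁻) = 2 × 9.874×10^-4 = 0.001975 mol
Q = 0.001975 × 96485 / 0.884 = 215.6 C
t = 215.6 / 1.16 = 185.9 s = 3.10 min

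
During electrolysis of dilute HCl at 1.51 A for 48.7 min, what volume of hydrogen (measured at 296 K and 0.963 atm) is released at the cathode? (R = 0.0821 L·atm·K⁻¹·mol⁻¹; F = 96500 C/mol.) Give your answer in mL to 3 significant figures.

Charge passed = 1.51 × 2922 = 4412 C
n(e⁻) = 4412 / 96500 = 0.04572 mol
2H⁺ + 2e⁻ → H₂, so n(H₂) = 0.04572 / 2 = 0.02286 mol
V = nRT/P = 0.02286 × 0.0821 × 296 / 0.963 = 0.5769 L
= 577 mL

577 mL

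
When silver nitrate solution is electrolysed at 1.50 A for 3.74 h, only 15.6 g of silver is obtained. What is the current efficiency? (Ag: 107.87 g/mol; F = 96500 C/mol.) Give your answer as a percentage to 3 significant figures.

Q = 1.50 × 13464 = 20200 C
n(e⁻) = 20200 / 96500 = 0.2093 mol
Ag⁺ + e⁻ → Ag, so theoretical n(Ag) = 0.2093 mol → 22.58 g
Efficiency = 15.6 / 22.58 = 0.6909 = 69.1%

69.1%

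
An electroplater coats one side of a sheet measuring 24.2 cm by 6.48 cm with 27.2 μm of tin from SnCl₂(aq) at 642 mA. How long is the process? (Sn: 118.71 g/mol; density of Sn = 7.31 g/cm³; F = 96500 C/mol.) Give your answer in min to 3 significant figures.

132 min

Plated area = 24.2 × 6.48 = 156.8 cm²
Volume = 156.8 × 27.2×10⁻⁴ cm = 0.4265 cm³
m(Sn) = 0.4265 × 7.31 = 3.118 g
n(Sn) = 3.118 / 118.71 = 0.02627 mol; n(e⁻) = 2 × 0.02627 = 0.05254 mol
Q = 0.05254 × 96500 = 5070 C
t = 5070 / 0.642 = 7897 s = 132 min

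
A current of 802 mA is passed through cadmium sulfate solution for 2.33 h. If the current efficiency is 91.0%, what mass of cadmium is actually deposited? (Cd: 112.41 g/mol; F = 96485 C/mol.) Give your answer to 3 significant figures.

Q = 0.802 × 8388 = 6727 C
n(e⁻) = 6727 / 96485 = 0.06972 mol
Cd²⁺ + 2e⁻ → Cd, so theoretical m(Cd) = 0.03486 × 112.41 = 3.919 g
Actual mass = 91.0% × 3.919 = 3.57 g

3.57 g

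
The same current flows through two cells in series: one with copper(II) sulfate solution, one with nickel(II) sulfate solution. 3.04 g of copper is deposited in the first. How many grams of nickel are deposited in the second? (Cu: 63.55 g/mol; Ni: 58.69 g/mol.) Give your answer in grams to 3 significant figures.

2.81 g

n(Cu) = 3.04 / 63.55 = 0.04784 mol
Cu²⁺ + 2e⁻ → Cu, so n(e⁻) = 2 × 0.04784 = 0.09568 mol
In series, the same 0.09568 mol of electrons flows through the second cell.
Ni²⁺ + 2e⁻ → Ni, so n(Ni) = 0.09568 / 2 = 0.04784 mol
m(Ni) = 0.04784 × 58.69 = 2.81 g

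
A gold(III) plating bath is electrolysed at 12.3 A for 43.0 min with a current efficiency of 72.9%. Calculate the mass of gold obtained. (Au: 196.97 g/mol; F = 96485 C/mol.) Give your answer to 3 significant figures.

Q = 12.3 × 2580 = 31730 C
n(e⁻) = 31730 / 96485 = 0.3289 mol
Au³⁺ + 3e⁻ → Au, so theoretical m(Au) = 0.1096 × 196.97 = 21.59 g
Actual mass = 72.9% × 21.59 = 15.7 g

15.7 g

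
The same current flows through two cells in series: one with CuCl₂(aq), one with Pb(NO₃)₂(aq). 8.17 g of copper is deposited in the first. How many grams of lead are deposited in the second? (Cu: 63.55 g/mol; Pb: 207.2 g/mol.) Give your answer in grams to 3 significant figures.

n(Cu) = 8.17 / 63.55 = 0.1286 mol
Cu²⁺ + 2e⁻ → Cu, so n(e⁻) = 2 × 0.1286 = 0.2572 mol
Same current for the same time ⇒ same n(e⁻) = 0.2572 mol in both cells.
Pb²⁺ + 2e⁻ → Pb, so n(Pb) = 0.2572 / 2 = 0.1286 mol
m(Pb) = 0.1286 × 207.2 = 26.6 g

26.6 g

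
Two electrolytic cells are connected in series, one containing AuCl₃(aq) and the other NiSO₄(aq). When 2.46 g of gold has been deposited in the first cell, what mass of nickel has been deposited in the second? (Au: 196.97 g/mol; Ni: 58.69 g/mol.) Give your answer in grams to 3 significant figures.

1.10 g

n(Au) = 2.46 / 196.97 = 0.01249 mol
Au³⁺ + 3e⁻ → Au, so n(e⁻) = 3 × 0.01249 = 0.03747 mol
Since the cells are in series, n(e⁻) in the Ni cell is also 0.03747 mol.
Ni²⁺ + 2e⁻ → Ni, so n(Ni) = 0.03747 / 2 = 0.01874 mol
m(Ni) = 0.01874 × 58.69 = 1.10 g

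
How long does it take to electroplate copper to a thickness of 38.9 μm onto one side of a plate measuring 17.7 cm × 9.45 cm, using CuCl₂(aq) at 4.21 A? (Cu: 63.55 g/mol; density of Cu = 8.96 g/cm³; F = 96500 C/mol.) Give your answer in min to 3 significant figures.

70.1 min

Plated area = 17.7 × 9.45 = 167.3 cm²
Volume = 167.3 × 38.9×10⁻⁴ cm = 0.6508 cm³
m(Cu) = 0.6508 × 8.96 = 5.831 g
n(Cu) = 5.831 / 63.55 = 0.09175 mol; n(e⁻) = 2 × 0.09175 = 0.1835 mol
Q = 0.1835 × 96500 = 17710 C
t = 17710 / 4.21 = 4207 s = 70.1 min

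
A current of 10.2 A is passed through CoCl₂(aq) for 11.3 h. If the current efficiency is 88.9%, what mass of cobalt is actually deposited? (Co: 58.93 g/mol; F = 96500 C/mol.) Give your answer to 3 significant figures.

Q = 10.2 × 40680 = 4.149×10^5 C
n(e⁻) = 4.149×10^5 / 96500 = 4.299 mol
Co²⁺ + 2e⁻ → Co, so theoretical m(Co) = 2.150 × 58.93 = 126.7 g
Actual mass = 88.9% × 126.7 = 113 g

113 g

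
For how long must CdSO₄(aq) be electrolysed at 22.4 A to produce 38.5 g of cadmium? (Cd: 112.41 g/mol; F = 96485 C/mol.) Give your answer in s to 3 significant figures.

n(Cd) = 38.5 / 112.41 = 0.3425 mol
Cd²⁺ + 2e⁻ → Cd, so n(e⁻) = 2 × 0.3425 = 0.6850 mol
Q = 0.6850 × 96485 = 66090 C
t = Q / I = 66090 / 22.4 = 2950 s

2950 s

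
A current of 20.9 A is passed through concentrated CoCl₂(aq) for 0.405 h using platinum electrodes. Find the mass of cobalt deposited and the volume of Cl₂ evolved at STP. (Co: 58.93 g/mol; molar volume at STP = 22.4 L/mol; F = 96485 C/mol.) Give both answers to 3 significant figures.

9.31 g Co; 3.54 L Cl₂

Q = 20.9 × 1458 = 30470 C; n(e⁻) = 30470 / 96485 = 0.3158 mol
Cathode: Co²⁺ + 2e⁻ → Co → n(Co) = 0.3158/2 = 0.1579 mol → 9.31 g
Anode: 2Cl⁻ → Cl₂ + 2e⁻ → n(Cl₂) = 0.3158/2 = 0.1579 mol → 3.54 L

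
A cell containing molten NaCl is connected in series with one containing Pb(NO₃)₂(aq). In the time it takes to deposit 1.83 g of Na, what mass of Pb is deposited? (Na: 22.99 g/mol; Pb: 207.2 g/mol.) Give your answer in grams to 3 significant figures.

n(Na) = 1.83 / 22.99 = 0.07960 mol
Na⁺ + e⁻ → Na, so n(e⁻) = 0.07960 mol
In series, the same 0.07960 mol of electrons flows through the second cell.
Pb²⁺ + 2e⁻ → Pb, so n(Pb) = 0.07960 / 2 = 0.03980 mol
m(Pb) = 0.03980 × 207.2 = 8.25 g

8.25 g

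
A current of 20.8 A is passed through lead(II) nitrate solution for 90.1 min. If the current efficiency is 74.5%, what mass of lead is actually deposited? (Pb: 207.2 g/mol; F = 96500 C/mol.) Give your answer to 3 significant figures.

Q = 20.8 × 5406 = 1.124×10^5 C
n(e⁻) = 1.124×10^5 / 96500 = 1.165 mol
Pb²⁺ + 2e⁻ → Pb, so theoretical m(Pb) = 0.5825 × 207.2 = 120.7 g
Actual mass = 74.5% × 120.7 = 89.9 g

89.9 g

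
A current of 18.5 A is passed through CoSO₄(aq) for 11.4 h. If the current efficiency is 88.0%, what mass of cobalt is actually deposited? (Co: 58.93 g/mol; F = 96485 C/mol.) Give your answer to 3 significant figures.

Q = 18.5 × 41040 = 7.592×10^5 C
n(e⁻) = 7.592×10^5 / 96485 = 7.869 mol
Co²⁺ + 2e⁻ → Co, so theoretical m(Co) = 3.935 × 58.93 = 231.9 g
Actual mass = 88.0% × 231.9 = 204 g

204 g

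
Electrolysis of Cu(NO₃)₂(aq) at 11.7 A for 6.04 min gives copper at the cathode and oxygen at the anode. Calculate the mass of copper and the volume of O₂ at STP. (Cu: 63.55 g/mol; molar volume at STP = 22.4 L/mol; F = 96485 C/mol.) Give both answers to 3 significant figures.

Q = 11.7 × 362.4 = 4240 C; n(e⁻) = 4240 / 96485 = 0.04394 mol
Cathode: Cu²⁺ + 2e⁻ → Cu → n(Cu) = 0.04394/2 = 0.02197 mol → 1.40 g
Anode: 2H₂O → O₂ + 4H⁺ + 4e⁻ → n(O₂) = 0.04394/4 = 0.01099 mol → 0.246 L

1.40 g Cu; 0.246 L O₂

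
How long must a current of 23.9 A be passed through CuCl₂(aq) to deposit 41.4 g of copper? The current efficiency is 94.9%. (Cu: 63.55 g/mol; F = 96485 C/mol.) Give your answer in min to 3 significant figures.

92.4 min

n(Cu) = 41.4 / 63.55 = 0.6515 mol
Cu²⁺ + 2e⁻ → Cu, so n(e⁻) = 2 × 0.6515 = 1.303 mol
Q = 1.303 × 96485 / 0.949 = 1.325×10^5 C
t = Q / I = 1.325×10^5 / 23.9 = 5544 s = 92.4 min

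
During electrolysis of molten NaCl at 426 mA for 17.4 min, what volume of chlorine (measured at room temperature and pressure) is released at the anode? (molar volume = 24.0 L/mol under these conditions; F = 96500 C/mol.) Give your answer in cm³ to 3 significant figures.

55.3 cm³

Q = 0.426 A × 1044 s = 444.7 C
n(e⁻) = 444.7 / 96500 = 0.004608 mol
2Cl⁻ → Cl₂ + 2e⁻, so n(Cl₂) = 0.004608 / 2 = 0.002304 mol
V = 0.002304 × 24.0 = 0.05530 L
= 55.3 cm³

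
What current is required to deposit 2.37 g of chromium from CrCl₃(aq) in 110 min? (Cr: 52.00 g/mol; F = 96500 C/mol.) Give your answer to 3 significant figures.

n(Cr) = 2.37 / 52.00 = 0.04558 mol
Cr³⁺ + 3e⁻ → Cr, so n(e⁻) = 3 × 0.04558 = 0.1367 mol
Q = 0.1367 × 96500 = 13190 C
I = Q / t = 13190 / 6600 s = 2.00 A

2.00 A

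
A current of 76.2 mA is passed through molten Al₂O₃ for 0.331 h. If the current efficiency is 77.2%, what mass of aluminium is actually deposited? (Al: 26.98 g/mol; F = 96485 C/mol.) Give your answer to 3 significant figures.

0.00653 g

Q = 0.0762 × 1191.6 = 90.80 C
n(e⁻) = 90.80 / 96485 = 9.411×10^-4 mol
Al³⁺ + 3e⁻ → Al, so theoretical m(Al) = 3.137×10^-4 × 26.98 = 0.008464 g
Actual mass = 77.2% × 0.008464 = 0.00653 g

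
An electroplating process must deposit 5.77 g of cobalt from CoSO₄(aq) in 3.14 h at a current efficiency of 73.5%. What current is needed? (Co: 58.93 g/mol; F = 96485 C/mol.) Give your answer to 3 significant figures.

n(Co) = 5.77 / 58.93 = 0.09791 mol
Co²⁺ + 2e⁻ → Co, so n(e⁻) = 2 × 0.09791 = 0.1958 mol
Q = 0.1958 × 96485 / 0.735 = 25700 C
I = Q / t = 25700 / 11304 s = 2.27 A

2.27 A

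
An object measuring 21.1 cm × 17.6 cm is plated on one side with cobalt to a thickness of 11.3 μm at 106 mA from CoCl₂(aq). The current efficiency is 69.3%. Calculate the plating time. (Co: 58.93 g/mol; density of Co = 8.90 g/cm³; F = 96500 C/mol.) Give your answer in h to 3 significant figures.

46.3 h

Plated area = 21.1 × 17.6 = 371.4 cm²
Volume = 371.4 × 11.3×10⁻⁴ cm = 0.4197 cm³
m(Co) = 0.4197 × 8.90 = 3.735 g
n(Co) = 3.735 / 58.93 = 0.06338 mol; n(e⁻) = 2 × 0.06338 = 0.1268 mol
Q = 0.1268 × 96500 / 0.693 = 17660 C
t = 17660 / 0.106 = 1.666×10^5 s = 46.3 h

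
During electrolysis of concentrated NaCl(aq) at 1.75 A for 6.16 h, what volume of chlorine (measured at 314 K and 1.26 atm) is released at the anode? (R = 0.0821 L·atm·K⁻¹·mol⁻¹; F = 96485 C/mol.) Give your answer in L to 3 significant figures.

4.11 L

Charge passed = 1.75 × 22176 = 38810 C
n(e⁻) = Q/F = 38810/96485 = 0.4022 mol
2Cl⁻ → Cl₂ + 2e⁻, so n(Cl₂) = 0.4022 / 2 = 0.2011 mol
V = nRT/P = 0.2011 × 0.0821 × 314 / 1.26 = 4.114 L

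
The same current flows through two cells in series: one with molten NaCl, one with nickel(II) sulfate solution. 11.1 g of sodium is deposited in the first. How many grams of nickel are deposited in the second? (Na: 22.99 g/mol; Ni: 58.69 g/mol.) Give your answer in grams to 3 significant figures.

n(Na) = 11.1 / 22.99 = 0.4828 mol
Na⁺ + e⁻ → Na, so n(e⁻) = 0.4828 mol
In series, the same 0.4828 mol of electrons flows through the second cell.
Ni²⁺ + 2e⁻ → Ni, so n(Ni) = 0.4828 / 2 = 0.2414 mol
m(Ni) = 0.2414 × 58.69 = 14.2 g

14.2 g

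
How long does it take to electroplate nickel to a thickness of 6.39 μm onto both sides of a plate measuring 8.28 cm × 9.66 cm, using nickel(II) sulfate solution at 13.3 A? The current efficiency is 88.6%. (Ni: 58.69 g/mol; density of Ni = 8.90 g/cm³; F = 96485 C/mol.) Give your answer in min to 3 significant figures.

Plated area = 2 × 8.28 × 9.66 = 160.0 cm²
Volume = 160.0 × 6.39×10⁻⁴ cm = 0.1022 cm³
m(Ni) = 0.1022 × 8.90 = 0.9096 g
n(Ni) = 0.9096 / 58.69 = 0.01550 mol; n(e⁻) = 2 × 0.01550 = 0.03100 mol
Q = 0.03100 × 96485 / 0.886 = 3376 C
t = 3376 / 13.3 = 253.8 s = 4.23 min

4.23 min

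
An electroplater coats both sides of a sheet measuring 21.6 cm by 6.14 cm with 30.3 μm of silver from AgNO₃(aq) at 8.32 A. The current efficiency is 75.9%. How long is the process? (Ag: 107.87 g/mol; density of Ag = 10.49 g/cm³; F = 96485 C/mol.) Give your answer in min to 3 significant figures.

19.9 min

Plated area = 2 × 21.6 × 6.14 = 265.2 cm²
Volume = 265.2 × 30.3×10⁻⁴ cm = 0.8036 cm³
m(Ag) = 0.8036 × 10.49 = 8.430 g
n(Ag) = 8.430 / 107.87 = 0.07815 mol; n(e⁻) = 0.07815 mol
Q = 0.07815 × 96485 / 0.759 = 9935 C
t = 9935 / 8.32 = 1194 s = 19.9 min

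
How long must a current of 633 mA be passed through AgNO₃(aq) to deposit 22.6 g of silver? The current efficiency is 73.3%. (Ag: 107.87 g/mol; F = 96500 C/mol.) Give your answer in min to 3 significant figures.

726 min

n(Ag) = 22.6 / 107.87 = 0.2095 mol
Ag⁺ + e⁻ → Ag, so n(e⁻) = 0.2095 mol
Q = 0.2095 × 96500 / 0.733 = 27580 C
t = Q / I = 27580 / 0.633 = 43570 s = 726 min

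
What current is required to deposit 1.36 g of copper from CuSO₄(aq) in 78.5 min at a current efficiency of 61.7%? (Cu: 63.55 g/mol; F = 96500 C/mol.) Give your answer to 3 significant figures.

n(Cu) = 1.36 / 63.55 = 0.02140 mol
Cu²⁺ + 2e⁻ → Cu, so n(e⁻) = 2 × 0.02140 = 0.04280 mol
Q = 0.04280 × 96500 / 0.617 = 6694 C
I = Q / t = 6694 / 4710 s = 1.42 A

1.42 A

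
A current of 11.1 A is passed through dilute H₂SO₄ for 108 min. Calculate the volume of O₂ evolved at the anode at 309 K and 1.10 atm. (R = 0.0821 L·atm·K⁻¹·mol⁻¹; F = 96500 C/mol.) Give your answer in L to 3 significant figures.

4.30 L

Charge passed = 11.1 × 6480 = 71930 C
n(e⁻) = 71930 / 96500 = 0.7454 mol
2H₂O → O₂ + 4H⁺ + 4e⁻, so n(O₂) = 0.7454 / 4 = 0.1864 mol
V = nRT/P = 0.1864 × 0.0821 × 309 / 1.10 = 4.299 L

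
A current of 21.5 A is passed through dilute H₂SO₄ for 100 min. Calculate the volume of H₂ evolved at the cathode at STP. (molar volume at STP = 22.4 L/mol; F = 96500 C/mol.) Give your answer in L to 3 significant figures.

15.0 L

Q = 21.5 A × 6000 s = 1.290×10^5 C
Moles of electrons = 1.290×10^5 / 96500 = 1.337 mol
2H⁺ + 2e⁻ → H₂, so n(H₂) = 1.337 / 2 = 0.6685 mol
V = 0.6685 × 22.4 = 14.97 L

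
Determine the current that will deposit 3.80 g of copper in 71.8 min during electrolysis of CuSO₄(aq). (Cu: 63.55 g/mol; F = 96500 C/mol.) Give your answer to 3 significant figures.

n(Cu) = 3.80 / 63.55 = 0.05980 mol
Cu²⁺ + 2e⁻ → Cu, so n(e⁻) = 2 × 0.05980 = 0.1196 mol
Q = 0.1196 × 96500 = 11540 C
I = Q / t = 11540 / 4308 s = 2.68 A

2.68 A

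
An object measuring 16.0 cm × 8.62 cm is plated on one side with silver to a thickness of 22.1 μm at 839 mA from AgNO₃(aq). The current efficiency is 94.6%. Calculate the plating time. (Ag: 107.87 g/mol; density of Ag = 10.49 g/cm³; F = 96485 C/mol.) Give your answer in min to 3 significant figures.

60.1 min

Plated area = 16.0 × 8.62 = 137.9 cm²
Volume = 137.9 × 22.1×10⁻⁴ cm = 0.3048 cm³
m(Ag) = 0.3048 × 10.49 = 3.197 g
n(Ag) = 3.197 / 107.87 = 0.02964 mol; n(e⁻) = 0.02964 mol
Q = 0.02964 × 96485 / 0.946 = 3023 C
t = 3023 / 0.839 = 3603 s = 60.1 min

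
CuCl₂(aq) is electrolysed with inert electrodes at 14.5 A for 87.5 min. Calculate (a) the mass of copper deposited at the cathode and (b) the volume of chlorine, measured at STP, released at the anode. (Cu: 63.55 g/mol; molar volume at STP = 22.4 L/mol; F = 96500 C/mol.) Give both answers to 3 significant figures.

Q = 14.5 × 5250 = 76130 C; n(e⁻) = 76130 / 96500 = 0.7889 mol
Cathode: Cu²⁺ + 2e⁻ → Cu → n(Cu) = 0.7889/2 = 0.3945 mol → 25.1 g
Anode: 2Cl⁻ → Cl₂ + 2e⁻ → n(Cl₂) = 0.7889/2 = 0.3945 mol → 8.84 L

25.1 g Cu; 8.84 L Cl₂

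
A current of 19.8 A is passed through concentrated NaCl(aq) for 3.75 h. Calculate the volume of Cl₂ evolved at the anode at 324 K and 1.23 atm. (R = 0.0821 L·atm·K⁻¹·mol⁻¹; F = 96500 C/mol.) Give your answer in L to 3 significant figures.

30.0 L

Q = It = 19.8 × 13500 = 2.673×10^5 C
n(e⁻) = Q/F = 2.673×10^5/96500 = 2.770 mol
2Cl⁻ → Cl₂ + 2e⁻, so n(Cl₂) = 2.770 / 2 = 1.385 mol
V = nRT/P = 1.385 × 0.0821 × 324 / 1.23 = 29.95 L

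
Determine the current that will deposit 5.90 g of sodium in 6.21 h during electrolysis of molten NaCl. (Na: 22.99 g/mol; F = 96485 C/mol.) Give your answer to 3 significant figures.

n(Na) = 5.90 / 22.99 = 0.2566 mol
Na⁺ + e⁻ → Na, so n(e⁻) = 0.2566 mol
Q = 0.2566 × 96485 = 24760 C
I = Q / t = 24760 / 22356 s = 1.11 A

1.11 A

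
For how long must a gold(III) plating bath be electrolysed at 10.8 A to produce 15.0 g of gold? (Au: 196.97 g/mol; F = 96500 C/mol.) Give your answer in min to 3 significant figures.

n(Au) = 15.0 / 196.97 = 0.07615 mol
Au³⁺ + 3e⁻ → Au, so n(e⁻) = 3 × 0.07615 = 0.2285 mol
Q = 0.2285 × 96500 = 22050 C
t = Q / I = 22050 / 10.8 = 2042 s = 34.0 min

34.0 min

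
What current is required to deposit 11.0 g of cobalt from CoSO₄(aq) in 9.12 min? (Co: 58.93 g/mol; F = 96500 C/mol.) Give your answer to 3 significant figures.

n(Co) = 11.0 / 58.93 = 0.1867 mol
Co²⁺ + 2e⁻ → Co, so n(e⁻) = 2 × 0.1867 = 0.3734 mol
Q = 0.3734 × 96500 = 36030 C
I = Q / t = 36030 / 547.2 s = 65.8 A

65.8 A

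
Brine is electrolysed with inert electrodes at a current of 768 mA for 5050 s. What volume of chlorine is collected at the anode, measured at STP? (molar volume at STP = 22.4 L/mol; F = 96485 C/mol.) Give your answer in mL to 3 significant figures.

450 mL

Q = It = 0.768 × 5050 = 3878 C
n(e⁻) = Q/F = 3878/96485 = 0.04019 mol
2Cl⁻ → Cl₂ + 2e⁻, so n(Cl₂) = 0.04019 / 2 = 0.02010 mol
V = 0.02010 × 22.4 = 0.4502 L
= 450 mL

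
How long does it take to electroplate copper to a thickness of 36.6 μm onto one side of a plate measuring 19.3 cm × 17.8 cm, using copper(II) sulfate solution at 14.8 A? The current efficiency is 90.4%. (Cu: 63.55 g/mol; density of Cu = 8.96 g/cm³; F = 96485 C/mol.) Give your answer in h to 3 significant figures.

0.710 h

Plated area = 19.3 × 17.8 = 343.5 cm²
Volume = 343.5 × 36.6×10⁻⁴ cm = 1.257 cm³
m(Cu) = 1.257 × 8.96 = 11.26 g
n(Cu) = 11.26 / 63.55 = 0.1772 mol; n(e⁻) = 2 × 0.1772 = 0.3544 mol
Q = 0.3544 × 96485 / 0.904 = 37830 C
t = 37830 / 14.8 = 2556 s = 0.710 h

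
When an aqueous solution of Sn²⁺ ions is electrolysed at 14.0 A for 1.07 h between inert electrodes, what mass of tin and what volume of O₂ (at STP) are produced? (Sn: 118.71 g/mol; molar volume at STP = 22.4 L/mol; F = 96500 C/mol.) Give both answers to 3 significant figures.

33.2 g Sn; 3.13 L O₂

Q = 14.0 × 3852 = 53930 C; n(e⁻) = 53930 / 96500 = 0.5589 mol
Cathode: Sn²⁺ + 2e⁻ → Sn → n(Sn) = 0.5589/2 = 0.2795 mol → 33.2 g
Anode: 2H₂O → O₂ + 4H⁺ + 4e⁻ → n(O₂) = 0.5589/4 = 0.1397 mol → 3.13 L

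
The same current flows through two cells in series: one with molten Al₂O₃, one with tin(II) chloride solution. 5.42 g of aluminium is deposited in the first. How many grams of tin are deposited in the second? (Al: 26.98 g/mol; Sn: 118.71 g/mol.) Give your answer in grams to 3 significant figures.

35.8 g

n(Al) = 5.42 / 26.98 = 0.2009 mol
Al³⁺ + 3e⁻ → Al, so n(e⁻) = 3 × 0.2009 = 0.6027 mol
Since the cells are in series, n(e⁻) in the Sn cell is also 0.6027 mol.
Sn²⁺ + 2e⁻ → Sn, so n(Sn) = 0.6027 / 2 = 0.3014 mol
m(Sn) = 0.3014 × 118.71 = 35.8 g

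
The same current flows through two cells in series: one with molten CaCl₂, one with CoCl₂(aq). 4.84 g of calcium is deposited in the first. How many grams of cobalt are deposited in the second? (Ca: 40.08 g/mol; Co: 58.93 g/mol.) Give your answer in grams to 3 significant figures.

7.12 g

n(Ca) = 4.84 / 40.08 = 0.1208 mol
Ca²⁺ + 2e⁻ → Ca, so n(e⁻) = 2 × 0.1208 = 0.2416 mol
In series, the same 0.2416 mol of electrons flows through the second cell.
Co²⁺ + 2e⁻ → Co, so n(Co) = 0.2416 / 2 = 0.1208 mol
m(Co) = 0.1208 × 58.93 = 7.12 g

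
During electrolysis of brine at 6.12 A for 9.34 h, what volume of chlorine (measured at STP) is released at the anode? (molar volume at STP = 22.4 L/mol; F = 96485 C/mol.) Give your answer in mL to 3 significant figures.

Q = 6.12 A × 33624 s = 2.058×10^5 C
Moles of electrons = 2.058×10^5 / 96485 = 2.133 mol
2Cl⁻ → Cl₂ + 2e⁻, so n(Cl₂) = 2.133 / 2 = 1.067 mol
V = 1.067 × 22.4 = 23.90 L
= 23900 mL

23900 mL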